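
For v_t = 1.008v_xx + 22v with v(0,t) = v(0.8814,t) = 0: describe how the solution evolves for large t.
v grows unboundedly. Reaction dominates diffusion (r=22 > κπ²/L²≈12.81); solution grows exponentially.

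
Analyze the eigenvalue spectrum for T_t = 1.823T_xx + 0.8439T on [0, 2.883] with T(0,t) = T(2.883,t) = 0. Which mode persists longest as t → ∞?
Eigenvalues: λₙ = 1.823n²π²/2.883² - 0.8439.
First three modes:
  n=1: λ₁ = 1.823π²/2.883² - 0.8439 ≈ 1.321
  n=2: λ₂ = 7.292π²/2.883² - 0.8439 ≈ 7.815
  n=3: λ₃ = 16.407π²/2.883² - 0.8439 ≈ 18.638
Since 1.823π²/2.883² ≈ 2.165 > 0.8439, all λₙ > 0.
The n=1 mode decays slowest → dominates as t → ∞.
Asymptotic: T ~ c₁ sin(πx/2.883) e^{-λ₁t} with decay rate λ₁ ≈ 1.321.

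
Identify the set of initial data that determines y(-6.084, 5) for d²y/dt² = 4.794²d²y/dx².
Domain of dependence: [-30.054, 17.886]. Signals travel at speed 4.794, so data within |x - -6.084| ≤ 4.794·5 = 23.97 can reach the point.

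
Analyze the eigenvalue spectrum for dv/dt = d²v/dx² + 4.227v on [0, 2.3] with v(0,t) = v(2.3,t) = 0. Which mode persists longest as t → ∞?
Eigenvalues: λₙ = n²π²/2.3² - 4.227.
First three modes:
  n=1: λ₁ = π²/2.3² - 4.227 ≈ -2.361
  n=2: λ₂ = 4π²/2.3² - 4.227 ≈ 3.236
  n=3: λ₃ = 9π²/2.3² - 4.227 ≈ 12.564
Since π²/2.3² ≈ 1.866 < 4.227, λ₁ < 0.
The n=1 mode grows fastest (−λₙ is largest for n=1) → dominates.
Asymptotic: v ~ c₁ sin(πx/2.3) e^{2.361t} (exponential growth at rate −λ₁ ≈ 2.361).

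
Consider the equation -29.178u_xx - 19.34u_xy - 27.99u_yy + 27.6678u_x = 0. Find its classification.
Elliptic. (A = -29.178, B = -19.34, C = -27.99 gives B² - 4AC = -2892.73328.)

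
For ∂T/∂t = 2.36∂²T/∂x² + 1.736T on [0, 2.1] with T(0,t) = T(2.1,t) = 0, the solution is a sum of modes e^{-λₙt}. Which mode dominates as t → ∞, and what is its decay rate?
Eigenvalues: λₙ = 2.36n²π²/2.1² - 1.736.
First three modes:
  n=1: λ₁ = 2.36π²/2.1² - 1.736 ≈ 3.546
  n=2: λ₂ = 9.44π²/2.1² - 1.736 ≈ 19.391
  n=3: λ₃ = 21.24π²/2.1² - 1.736 ≈ 45.799
Since 2.36π²/2.1² ≈ 5.282 > 1.736, all λₙ > 0.
The n=1 mode decays slowest → dominates as t → ∞.
Asymptotic: T ~ c₁ sin(πx/2.1) e^{-λ₁t} with decay rate λ₁ ≈ 3.546.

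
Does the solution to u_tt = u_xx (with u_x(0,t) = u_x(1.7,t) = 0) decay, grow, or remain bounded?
u oscillates about a mean that drifts linearly in t (generically unbounded; no decay). There is no damping, so the nonconstant modes persist as standing waves (energy conserved, no decay). But with Neumann conditions at both ends the constant mode has eigenvalue 0: the spatial mean M(t) of u satisfies M'' = 0, so M(t) = M(0) + M'(0)·t. Unless the initial velocity has zero mean (∫u_t(x,0)dx = 0), the solution grows linearly in t (unbounded, though not exponentially); if it does have zero mean, the solution stays bounded and simply oscillates.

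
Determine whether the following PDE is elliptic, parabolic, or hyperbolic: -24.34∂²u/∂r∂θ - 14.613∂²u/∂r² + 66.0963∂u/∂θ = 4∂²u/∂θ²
Rewriting in standard form: -14.613∂²u/∂r² - 24.34∂²u/∂r∂θ - 4∂²u/∂θ² + 66.0963∂u/∂θ = 0. Coefficients: A = -14.613, B = -24.34, C = -4. B² - 4AC = 358.6276, which is positive, so the equation is hyperbolic.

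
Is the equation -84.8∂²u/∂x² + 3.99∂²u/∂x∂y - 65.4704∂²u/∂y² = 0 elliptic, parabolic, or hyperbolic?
Computing B² - 4AC with A = -84.8, B = 3.99, C = -65.4704: discriminant = -22191.63958 (negative). Answer: elliptic.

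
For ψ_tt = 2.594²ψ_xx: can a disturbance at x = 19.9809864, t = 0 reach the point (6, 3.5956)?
No. The domain of dependence is [-3.3269864, 15.3269864], and 19.9809864 is outside this interval.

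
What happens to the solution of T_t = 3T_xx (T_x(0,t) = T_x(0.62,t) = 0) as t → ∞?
T → constant (steady state). Heat is conserved (no flux at boundaries); solution approaches the spatial average.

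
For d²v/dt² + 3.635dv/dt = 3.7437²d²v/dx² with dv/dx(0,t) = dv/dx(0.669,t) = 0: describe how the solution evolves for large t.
v → constant (steady state). Damping (γ=3.635) dissipates the nonconstant modes; with Neumann BCs the spatial average obeys M''+γM'=0 and tends to a finite limit.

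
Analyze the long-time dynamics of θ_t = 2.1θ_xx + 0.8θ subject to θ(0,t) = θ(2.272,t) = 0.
Long-time behavior: θ → 0. Diffusion dominates reaction (r=0.8 < κπ²/L²≈4.02); solution decays.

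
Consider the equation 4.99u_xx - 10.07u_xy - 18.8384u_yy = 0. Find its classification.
Hyperbolic. (A = 4.99, B = -10.07, C = -18.8384 gives B² - 4AC = 477.419364.)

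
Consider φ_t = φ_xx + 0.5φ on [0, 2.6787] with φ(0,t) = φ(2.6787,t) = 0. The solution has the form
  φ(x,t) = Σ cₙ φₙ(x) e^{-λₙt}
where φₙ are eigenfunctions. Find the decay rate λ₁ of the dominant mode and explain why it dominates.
Eigenvalues: λₙ = n²π²/2.6787² - 0.5.
First three modes:
  n=1: λ₁ = π²/2.6787² - 0.5 ≈ 0.875
  n=2: λ₂ = 4π²/2.6787² - 0.5 ≈ 5.002
  n=3: λ₃ = 9π²/2.6787² - 0.5 ≈ 11.879
Since π²/2.6787² ≈ 1.375 > 0.5, all λₙ > 0.
The n=1 mode decays slowest → dominates as t → ∞.
Asymptotic: φ ~ c₁ sin(πx/2.6787) e^{-λ₁t} with decay rate λ₁ ≈ 0.875.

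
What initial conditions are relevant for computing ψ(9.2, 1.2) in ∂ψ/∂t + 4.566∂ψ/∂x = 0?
A single point: x = 3.7208. The characteristic through (9.2, 1.2) is x - 4.566t = const, so x = 9.2 - 4.566·1.2 = 3.7208.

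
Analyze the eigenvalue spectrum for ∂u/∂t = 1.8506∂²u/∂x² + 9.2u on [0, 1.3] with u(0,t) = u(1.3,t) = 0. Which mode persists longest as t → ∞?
Eigenvalues: λₙ = 1.8506n²π²/1.3² - 9.2.
First three modes:
  n=1: λ₁ = 1.8506π²/1.3² - 9.2 ≈ 1.608
  n=2: λ₂ = 7.4024π²/1.3² - 9.2 ≈ 34.03
  n=3: λ₃ = 16.6554π²/1.3² - 9.2 ≈ 88.068
Since 1.8506π²/1.3² ≈ 10.808 > 9.2, all λₙ > 0.
The n=1 mode decays slowest → dominates as t → ∞.
Asymptotic: u ~ c₁ sin(πx/1.3) e^{-λ₁t} with decay rate λ₁ ≈ 1.608.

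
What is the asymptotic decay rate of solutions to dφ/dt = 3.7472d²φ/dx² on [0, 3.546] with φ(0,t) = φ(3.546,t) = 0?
Eigenvalues: λₙ = 3.7472n²π²/3.546².
First three modes:
  n=1: λ₁ = 3.7472π²/3.546² ≈ 2.941
  n=2: λ₂ = 14.9888π²/3.546² ≈ 11.765 (4× faster decay)
  n=3: λ₃ = 33.7248π²/3.546² ≈ 26.471 (9× faster decay)
As t → ∞, higher modes decay exponentially faster. The n=1 mode dominates: φ ~ c₁ sin(πx/3.546) e^{-λ₁t}.
Decay rate: λ₁ = 3.7472π²/3.546² ≈ 2.941.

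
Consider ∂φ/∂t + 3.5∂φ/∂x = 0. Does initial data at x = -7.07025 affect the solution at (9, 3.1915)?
No. Only data at x = -2.17025 affects (9, 3.1915). Advection has one-way propagation along characteristics.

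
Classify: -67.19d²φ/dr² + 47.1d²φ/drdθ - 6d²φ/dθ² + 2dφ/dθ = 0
Hyperbolic (discriminant = 605.85).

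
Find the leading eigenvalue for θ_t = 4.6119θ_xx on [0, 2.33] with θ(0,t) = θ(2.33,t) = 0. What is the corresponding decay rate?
Eigenvalues: λₙ = 4.6119n²π²/2.33².
First three modes:
  n=1: λ₁ = 4.6119π²/2.33² ≈ 8.384
  n=2: λ₂ = 18.4476π²/2.33² ≈ 33.537 (4× faster decay)
  n=3: λ₃ = 41.5071π²/2.33² ≈ 75.459 (9× faster decay)
As t → ∞, higher modes decay exponentially faster. The n=1 mode dominates: θ ~ c₁ sin(πx/2.33) e^{-λ₁t}.
Decay rate: λ₁ = 4.6119π²/2.33² ≈ 8.384.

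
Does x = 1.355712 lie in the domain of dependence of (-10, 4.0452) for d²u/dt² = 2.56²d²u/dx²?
No. The domain of dependence is [-20.355712, 0.355712], and 1.355712 is outside this interval.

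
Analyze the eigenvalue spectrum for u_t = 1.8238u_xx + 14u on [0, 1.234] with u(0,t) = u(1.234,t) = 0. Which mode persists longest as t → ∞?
Eigenvalues: λₙ = 1.8238n²π²/1.234² - 14.
First three modes:
  n=1: λ₁ = 1.8238π²/1.234² - 14 ≈ -2.179
  n=2: λ₂ = 7.2952π²/1.234² - 14 ≈ 33.283
  n=3: λ₃ = 16.4142π²/1.234² - 14 ≈ 92.387
Since 1.8238π²/1.234² ≈ 11.821 < 14, λ₁ < 0.
The n=1 mode grows fastest (−λₙ is largest for n=1) → dominates.
Asymptotic: u ~ c₁ sin(πx/1.234) e^{2.179t} (exponential growth at rate −λ₁ ≈ 2.179).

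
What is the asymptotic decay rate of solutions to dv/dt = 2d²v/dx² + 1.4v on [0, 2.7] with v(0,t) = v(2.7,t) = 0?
Eigenvalues: λₙ = 2n²π²/2.7² - 1.4.
First three modes:
  n=1: λ₁ = 2π²/2.7² - 1.4 ≈ 1.308
  n=2: λ₂ = 8π²/2.7² - 1.4 ≈ 9.431
  n=3: λ₃ = 18π²/2.7² - 1.4 ≈ 22.969
Since 2π²/2.7² ≈ 2.708 > 1.4, all λₙ > 0.
The n=1 mode decays slowest → dominates as t → ∞.
Asymptotic: v ~ c₁ sin(πx/2.7) e^{-λ₁t} with decay rate λ₁ ≈ 1.308.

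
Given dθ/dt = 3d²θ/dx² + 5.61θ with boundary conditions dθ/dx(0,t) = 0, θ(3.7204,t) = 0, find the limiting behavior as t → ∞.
θ grows unboundedly. Reaction dominates diffusion (r=5.61 > κπ²/(4L²)≈0.53); solution grows exponentially.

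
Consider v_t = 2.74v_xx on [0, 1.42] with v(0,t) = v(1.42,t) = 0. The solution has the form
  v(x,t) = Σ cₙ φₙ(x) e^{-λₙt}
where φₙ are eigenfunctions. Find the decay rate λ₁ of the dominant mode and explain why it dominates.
Eigenvalues: λₙ = 2.74n²π²/1.42².
First three modes:
  n=1: λ₁ = 2.74π²/1.42² ≈ 13.411
  n=2: λ₂ = 10.96π²/1.42² ≈ 53.646 (4× faster decay)
  n=3: λ₃ = 24.66π²/1.42² ≈ 120.702 (9× faster decay)
As t → ∞, higher modes decay exponentially faster. The n=1 mode dominates: v ~ c₁ sin(πx/1.42) e^{-λ₁t}.
Decay rate: λ₁ = 2.74π²/1.42² ≈ 13.411.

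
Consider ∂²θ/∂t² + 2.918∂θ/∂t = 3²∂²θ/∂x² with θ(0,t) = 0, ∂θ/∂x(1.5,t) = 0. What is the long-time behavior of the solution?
As t → ∞, θ → 0. Damping (γ=2.918) dissipates energy; oscillations decay exponentially.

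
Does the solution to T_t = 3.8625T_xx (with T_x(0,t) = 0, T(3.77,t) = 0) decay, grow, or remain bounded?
T → 0. Heat escapes through the Dirichlet boundary.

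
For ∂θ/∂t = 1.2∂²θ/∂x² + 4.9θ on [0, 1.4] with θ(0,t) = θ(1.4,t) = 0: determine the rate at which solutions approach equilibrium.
Eigenvalues: λₙ = 1.2n²π²/1.4² - 4.9.
First three modes:
  n=1: λ₁ = 1.2π²/1.4² - 4.9 ≈ 1.143
  n=2: λ₂ = 4.8π²/1.4² - 4.9 ≈ 19.27
  n=3: λ₃ = 10.8π²/1.4² - 4.9 ≈ 49.484
Since 1.2π²/1.4² ≈ 6.043 > 4.9, all λₙ > 0.
The n=1 mode decays slowest → dominates as t → ∞.
Asymptotic: θ ~ c₁ sin(πx/1.4) e^{-λ₁t} with decay rate λ₁ ≈ 1.143.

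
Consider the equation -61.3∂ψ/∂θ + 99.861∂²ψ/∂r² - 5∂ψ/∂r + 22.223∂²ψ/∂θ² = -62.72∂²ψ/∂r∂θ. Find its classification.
Rewriting in standard form: 99.861∂²ψ/∂r² + 62.72∂²ψ/∂r∂θ + 22.223∂²ψ/∂θ² - 5∂ψ/∂r - 61.3∂ψ/∂θ = 0. Elliptic. (A = 99.861, B = 62.72, C = 22.223 gives B² - 4AC = -4943.045612.)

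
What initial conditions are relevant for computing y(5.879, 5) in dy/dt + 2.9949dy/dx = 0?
A single point: x = -9.0955. The characteristic through (5.879, 5) is x - 2.9949t = const, so x = 5.879 - 2.9949·5 = -9.0955.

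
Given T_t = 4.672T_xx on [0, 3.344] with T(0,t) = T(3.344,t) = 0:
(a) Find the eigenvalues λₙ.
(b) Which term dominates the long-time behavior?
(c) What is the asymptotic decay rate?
Eigenvalues: λₙ = 4.672n²π²/3.344².
First three modes:
  n=1: λ₁ = 4.672π²/3.344² ≈ 4.124
  n=2: λ₂ = 18.688π²/3.344² ≈ 16.494 (4× faster decay)
  n=3: λ₃ = 42.048π²/3.344² ≈ 37.112 (9× faster decay)
As t → ∞, higher modes decay exponentially faster. The n=1 mode dominates: T ~ c₁ sin(πx/3.344) e^{-λ₁t}.
Decay rate: λ₁ = 4.672π²/3.344² ≈ 4.124.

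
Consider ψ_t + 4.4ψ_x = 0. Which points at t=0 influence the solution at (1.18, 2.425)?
A single point: x = -9.49. The characteristic through (1.18, 2.425) is x - 4.4t = const, so x = 1.18 - 4.4·2.425 = -9.49.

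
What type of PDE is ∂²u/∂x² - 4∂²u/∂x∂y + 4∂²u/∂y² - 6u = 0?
With A = 1, B = -4, C = 4, the discriminant is 0. This is a parabolic PDE.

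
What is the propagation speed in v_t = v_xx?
Infinite. The heat equation is parabolic, not hyperbolic, so disturbances propagate instantly.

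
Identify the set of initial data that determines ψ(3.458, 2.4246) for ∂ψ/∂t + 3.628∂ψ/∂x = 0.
A single point: x = -5.3384488. The characteristic through (3.458, 2.4246) is x - 3.628t = const, so x = 3.458 - 3.628·2.4246 = -5.3384488.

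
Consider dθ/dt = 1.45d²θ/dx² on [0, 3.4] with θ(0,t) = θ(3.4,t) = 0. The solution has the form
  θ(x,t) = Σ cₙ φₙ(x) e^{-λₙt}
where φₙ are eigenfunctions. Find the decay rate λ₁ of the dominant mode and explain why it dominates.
Eigenvalues: λₙ = 1.45n²π²/3.4².
First three modes:
  n=1: λ₁ = 1.45π²/3.4² ≈ 1.238
  n=2: λ₂ = 5.8π²/3.4² ≈ 4.952 (4× faster decay)
  n=3: λ₃ = 13.05π²/3.4² ≈ 11.142 (9× faster decay)
As t → ∞, higher modes decay exponentially faster. The n=1 mode dominates: θ ~ c₁ sin(πx/3.4) e^{-λ₁t}.
Decay rate: λ₁ = 1.45π²/3.4² ≈ 1.238.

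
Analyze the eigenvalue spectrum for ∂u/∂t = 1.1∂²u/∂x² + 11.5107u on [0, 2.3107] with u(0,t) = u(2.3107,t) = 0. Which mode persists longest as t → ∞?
Eigenvalues: λₙ = 1.1n²π²/2.3107² - 11.5107.
First three modes:
  n=1: λ₁ = 1.1π²/2.3107² - 11.5107 ≈ -9.477
  n=2: λ₂ = 4.4π²/2.3107² - 11.5107 ≈ -3.377
  n=3: λ₃ = 9.9π²/2.3107² - 11.5107 ≈ 6.789
Since 1.1π²/2.3107² ≈ 2.033 < 11.5107, λ₁ < 0.
The n=1 mode grows fastest (−λₙ is largest for n=1) → dominates.
Asymptotic: u ~ c₁ sin(πx/2.3107) e^{9.477t} (exponential growth at rate −λ₁ ≈ 9.477).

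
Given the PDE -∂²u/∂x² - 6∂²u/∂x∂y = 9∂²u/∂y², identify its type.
Rewriting in standard form: -∂²u/∂x² - 6∂²u/∂x∂y - 9∂²u/∂y² = 0. The second-order coefficients are A = -1, B = -6, C = -9. Since B² - 4AC = 0 = 0, this is a parabolic PDE.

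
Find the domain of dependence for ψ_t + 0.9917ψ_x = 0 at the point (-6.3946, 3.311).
A single point: x = -9.6781187. The characteristic through (-6.3946, 3.311) is x - 0.9917t = const, so x = -6.3946 - 0.9917·3.311 = -9.6781187.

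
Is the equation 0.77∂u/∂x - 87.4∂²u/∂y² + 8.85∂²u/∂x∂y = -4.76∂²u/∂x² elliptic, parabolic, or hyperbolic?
Rewriting in standard form: 4.76∂²u/∂x² + 8.85∂²u/∂x∂y - 87.4∂²u/∂y² + 0.77∂u/∂x = 0. Computing B² - 4AC with A = 4.76, B = 8.85, C = -87.4: discriminant = 1742.4185 (positive). Answer: hyperbolic.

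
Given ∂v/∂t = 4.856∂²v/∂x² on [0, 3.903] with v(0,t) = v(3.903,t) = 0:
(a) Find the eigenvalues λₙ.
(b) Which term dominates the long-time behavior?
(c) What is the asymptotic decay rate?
Eigenvalues: λₙ = 4.856n²π²/3.903².
First three modes:
  n=1: λ₁ = 4.856π²/3.903² ≈ 3.146
  n=2: λ₂ = 19.424π²/3.903² ≈ 12.585 (4× faster decay)
  n=3: λ₃ = 43.704π²/3.903² ≈ 28.315 (9× faster decay)
As t → ∞, higher modes decay exponentially faster. The n=1 mode dominates: v ~ c₁ sin(πx/3.903) e^{-λ₁t}.
Decay rate: λ₁ = 4.856π²/3.903² ≈ 3.146.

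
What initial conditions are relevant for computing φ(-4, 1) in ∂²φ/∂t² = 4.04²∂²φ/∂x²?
Domain of dependence: [-8.04, 0.04]. Signals travel at speed 4.04, so data within |x - -4| ≤ 4.04·1 = 4.04 can reach the point.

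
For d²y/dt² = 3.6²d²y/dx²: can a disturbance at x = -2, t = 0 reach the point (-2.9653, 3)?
Yes. The domain of dependence is [-13.7653, 7.8347], and -2 ∈ [-13.7653, 7.8347].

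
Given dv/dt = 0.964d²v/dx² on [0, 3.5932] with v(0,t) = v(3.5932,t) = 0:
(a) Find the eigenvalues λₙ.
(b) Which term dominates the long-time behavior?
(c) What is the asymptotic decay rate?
Eigenvalues: λₙ = 0.964n²π²/3.5932².
First three modes:
  n=1: λ₁ = 0.964π²/3.5932² ≈ 0.737
  n=2: λ₂ = 3.856π²/3.5932² ≈ 2.948 (4× faster decay)
  n=3: λ₃ = 8.676π²/3.5932² ≈ 6.632 (9× faster decay)
As t → ∞, higher modes decay exponentially faster. The n=1 mode dominates: v ~ c₁ sin(πx/3.5932) e^{-λ₁t}.
Decay rate: λ₁ = 0.964π²/3.5932² ≈ 0.737.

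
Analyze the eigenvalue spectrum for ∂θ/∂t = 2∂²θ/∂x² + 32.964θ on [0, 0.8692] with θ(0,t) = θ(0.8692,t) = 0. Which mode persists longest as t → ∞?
Eigenvalues: λₙ = 2n²π²/0.8692² - 32.964.
First three modes:
  n=1: λ₁ = 2π²/0.8692² - 32.964 ≈ -6.837
  n=2: λ₂ = 8π²/0.8692² - 32.964 ≈ 71.544
  n=3: λ₃ = 18π²/0.8692² - 32.964 ≈ 202.179
Since 2π²/0.8692² ≈ 26.127 < 32.964, λ₁ < 0.
The n=1 mode grows fastest (−λₙ is largest for n=1) → dominates.
Asymptotic: θ ~ c₁ sin(πx/0.8692) e^{6.837t} (exponential growth at rate −λ₁ ≈ 6.837).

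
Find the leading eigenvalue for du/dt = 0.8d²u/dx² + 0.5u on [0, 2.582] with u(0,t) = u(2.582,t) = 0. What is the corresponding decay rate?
Eigenvalues: λₙ = 0.8n²π²/2.582² - 0.5.
First three modes:
  n=1: λ₁ = 0.8π²/2.582² - 0.5 ≈ 0.684
  n=2: λ₂ = 3.2π²/2.582² - 0.5 ≈ 4.237
  n=3: λ₃ = 7.2π²/2.582² - 0.5 ≈ 10.159
Since 0.8π²/2.582² ≈ 1.184 > 0.5, all λₙ > 0.
The n=1 mode decays slowest → dominates as t → ∞.
Asymptotic: u ~ c₁ sin(πx/2.582) e^{-λ₁t} with decay rate λ₁ ≈ 0.684.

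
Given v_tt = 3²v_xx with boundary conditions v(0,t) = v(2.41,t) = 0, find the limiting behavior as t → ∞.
v oscillates (no decay). Energy is conserved; the solution oscillates indefinitely as standing waves.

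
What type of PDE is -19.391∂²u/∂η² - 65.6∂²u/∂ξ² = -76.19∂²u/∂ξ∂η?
Rewriting in standard form: -65.6∂²u/∂ξ² + 76.19∂²u/∂ξ∂η - 19.391∂²u/∂η² = 0. With A = -65.6, B = 76.19, C = -19.391, the discriminant is 716.7177. This is a hyperbolic PDE.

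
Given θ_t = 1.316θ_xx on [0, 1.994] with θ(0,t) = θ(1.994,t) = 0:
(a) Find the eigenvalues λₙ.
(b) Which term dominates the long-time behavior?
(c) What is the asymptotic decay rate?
Eigenvalues: λₙ = 1.316n²π²/1.994².
First three modes:
  n=1: λ₁ = 1.316π²/1.994² ≈ 3.267
  n=2: λ₂ = 5.264π²/1.994² ≈ 13.067 (4× faster decay)
  n=3: λ₃ = 11.844π²/1.994² ≈ 29.4 (9× faster decay)
As t → ∞, higher modes decay exponentially faster. The n=1 mode dominates: θ ~ c₁ sin(πx/1.994) e^{-λ₁t}.
Decay rate: λ₁ = 1.316π²/1.994² ≈ 3.267.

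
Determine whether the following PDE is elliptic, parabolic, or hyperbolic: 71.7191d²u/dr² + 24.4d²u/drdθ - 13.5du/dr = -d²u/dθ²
Rewriting in standard form: 71.7191d²u/dr² + 24.4d²u/drdθ + d²u/dθ² - 13.5du/dr = 0. Coefficients: A = 71.7191, B = 24.4, C = 1. B² - 4AC = 308.4836, which is positive, so the equation is hyperbolic.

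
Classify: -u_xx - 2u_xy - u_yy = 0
Parabolic (discriminant = 0).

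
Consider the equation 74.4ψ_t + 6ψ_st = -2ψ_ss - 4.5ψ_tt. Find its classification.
Rewriting in standard form: 2ψ_ss + 6ψ_st + 4.5ψ_tt + 74.4ψ_t = 0. Parabolic. (A = 2, B = 6, C = 4.5 gives B² - 4AC = 0.)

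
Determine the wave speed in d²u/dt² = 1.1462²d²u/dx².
Speed = 1.1462. Information travels along characteristics x = x₀ ± 1.1462t.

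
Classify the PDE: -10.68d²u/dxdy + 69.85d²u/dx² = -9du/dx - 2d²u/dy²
Rewriting in standard form: 69.85d²u/dx² - 10.68d²u/dxdy + 2d²u/dy² + 9du/dx = 0. A = 69.85, B = -10.68, C = 2. Discriminant B² - 4AC = -444.7376. Since -444.7376 < 0, elliptic.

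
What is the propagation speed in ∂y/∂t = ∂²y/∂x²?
Infinite. The heat equation is parabolic, not hyperbolic, so disturbances propagate instantly.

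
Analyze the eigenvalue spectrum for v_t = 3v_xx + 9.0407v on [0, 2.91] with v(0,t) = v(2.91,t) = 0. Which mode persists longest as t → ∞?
Eigenvalues: λₙ = 3n²π²/2.91² - 9.0407.
First three modes:
  n=1: λ₁ = 3π²/2.91² - 9.0407 ≈ -5.544
  n=2: λ₂ = 12π²/2.91² - 9.0407 ≈ 4.945
  n=3: λ₃ = 27π²/2.91² - 9.0407 ≈ 22.428
Since 3π²/2.91² ≈ 3.497 < 9.0407, λ₁ < 0.
The n=1 mode grows fastest (−λₙ is largest for n=1) → dominates.
Asymptotic: v ~ c₁ sin(πx/2.91) e^{5.544t} (exponential growth at rate −λ₁ ≈ 5.544).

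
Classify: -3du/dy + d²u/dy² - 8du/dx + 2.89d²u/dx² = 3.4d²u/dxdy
Rewriting in standard form: 2.89d²u/dx² - 3.4d²u/dxdy + d²u/dy² - 8du/dx - 3du/dy = 0. Parabolic (discriminant = 0).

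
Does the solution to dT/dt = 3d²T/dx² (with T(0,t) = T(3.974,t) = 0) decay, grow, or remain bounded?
T → 0. Heat diffuses out through both boundaries.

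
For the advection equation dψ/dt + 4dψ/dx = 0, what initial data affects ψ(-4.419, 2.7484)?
A single point: x = -15.4126. The characteristic through (-4.419, 2.7484) is x - 4t = const, so x = -4.419 - 4·2.7484 = -15.4126.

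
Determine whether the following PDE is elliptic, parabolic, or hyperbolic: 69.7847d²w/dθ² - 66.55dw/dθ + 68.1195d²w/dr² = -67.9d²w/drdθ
Rewriting in standard form: 68.1195d²w/dr² + 67.9d²w/drdθ + 69.7847d²w/dθ² - 66.55dw/dθ = 0. Coefficients: A = 68.1195, B = 67.9, C = 69.7847. B² - 4AC = -14404.3854866, which is negative, so the equation is elliptic.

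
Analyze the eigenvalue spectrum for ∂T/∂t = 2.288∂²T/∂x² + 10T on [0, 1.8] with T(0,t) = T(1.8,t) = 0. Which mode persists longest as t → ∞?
Eigenvalues: λₙ = 2.288n²π²/1.8² - 10.
First three modes:
  n=1: λ₁ = 2.288π²/1.8² - 10 ≈ -3.03
  n=2: λ₂ = 9.152π²/1.8² - 10 ≈ 17.879
  n=3: λ₃ = 20.592π²/1.8² - 10 ≈ 52.727
Since 2.288π²/1.8² ≈ 6.97 < 10, λ₁ < 0.
The n=1 mode grows fastest (−λₙ is largest for n=1) → dominates.
Asymptotic: T ~ c₁ sin(πx/1.8) e^{3.03t} (exponential growth at rate −λ₁ ≈ 3.03).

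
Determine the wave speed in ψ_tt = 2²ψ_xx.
Speed = 2. Information travels along characteristics x = x₀ ± 2t.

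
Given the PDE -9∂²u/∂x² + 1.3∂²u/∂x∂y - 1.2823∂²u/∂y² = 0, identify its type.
The second-order coefficients are A = -9, B = 1.3, C = -1.2823. Since B² - 4AC = -44.4728 < 0, this is an elliptic PDE.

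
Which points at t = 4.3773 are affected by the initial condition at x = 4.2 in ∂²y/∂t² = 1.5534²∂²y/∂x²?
Domain of influence: [-2.59969782, 10.99969782]. Data at x = 4.2 spreads outward at speed 1.5534.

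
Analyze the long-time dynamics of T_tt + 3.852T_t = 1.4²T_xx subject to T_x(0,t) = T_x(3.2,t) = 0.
Long-time behavior: T → constant (steady state). Damping (γ=3.852) dissipates the nonconstant modes; with Neumann BCs the spatial average obeys M''+γM'=0 and tends to a finite limit.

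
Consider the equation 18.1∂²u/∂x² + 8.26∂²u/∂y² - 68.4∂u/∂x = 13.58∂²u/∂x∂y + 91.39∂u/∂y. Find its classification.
Rewriting in standard form: 18.1∂²u/∂x² - 13.58∂²u/∂x∂y + 8.26∂²u/∂y² - 68.4∂u/∂x - 91.39∂u/∂y = 0. Elliptic. (A = 18.1, B = -13.58, C = 8.26 gives B² - 4AC = -413.6076.)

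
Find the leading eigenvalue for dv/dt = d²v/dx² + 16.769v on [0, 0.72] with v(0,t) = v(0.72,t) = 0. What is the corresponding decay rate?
Eigenvalues: λₙ = n²π²/0.72² - 16.769.
First three modes:
  n=1: λ₁ = π²/0.72² - 16.769 ≈ 2.27
  n=2: λ₂ = 4π²/0.72² - 16.769 ≈ 59.385
  n=3: λ₃ = 9π²/0.72² - 16.769 ≈ 154.578
Since π²/0.72² ≈ 19.039 > 16.769, all λₙ > 0.
The n=1 mode decays slowest → dominates as t → ∞.
Asymptotic: v ~ c₁ sin(πx/0.72) e^{-λ₁t} with decay rate λ₁ ≈ 2.27.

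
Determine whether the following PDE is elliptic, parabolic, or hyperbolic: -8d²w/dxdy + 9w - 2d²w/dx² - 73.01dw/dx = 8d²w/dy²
Rewriting in standard form: -2d²w/dx² - 8d²w/dxdy - 8d²w/dy² - 73.01dw/dx + 9w = 0. Coefficients: A = -2, B = -8, C = -8. B² - 4AC = 0, which is zero, so the equation is parabolic.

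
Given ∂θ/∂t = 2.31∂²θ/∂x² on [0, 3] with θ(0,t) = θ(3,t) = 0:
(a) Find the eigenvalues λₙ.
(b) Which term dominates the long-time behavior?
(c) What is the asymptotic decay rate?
Eigenvalues: λₙ = 2.31n²π²/3².
First three modes:
  n=1: λ₁ = 2.31π²/3² ≈ 2.533
  n=2: λ₂ = 9.24π²/3² ≈ 10.133 (4× faster decay)
  n=3: λ₃ = 20.79π²/3² ≈ 22.799 (9× faster decay)
As t → ∞, higher modes decay exponentially faster. The n=1 mode dominates: θ ~ c₁ sin(πx/3) e^{-λ₁t}.
Decay rate: λ₁ = 2.31π²/3² ≈ 2.533.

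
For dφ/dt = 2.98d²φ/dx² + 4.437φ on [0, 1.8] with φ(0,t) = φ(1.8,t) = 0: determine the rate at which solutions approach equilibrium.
Eigenvalues: λₙ = 2.98n²π²/1.8² - 4.437.
First three modes:
  n=1: λ₁ = 2.98π²/1.8² - 4.437 ≈ 4.641
  n=2: λ₂ = 11.92π²/1.8² - 4.437 ≈ 31.873
  n=3: λ₃ = 26.82π²/1.8² - 4.437 ≈ 77.261
Since 2.98π²/1.8² ≈ 9.078 > 4.437, all λₙ > 0.
The n=1 mode decays slowest → dominates as t → ∞.
Asymptotic: φ ~ c₁ sin(πx/1.8) e^{-λ₁t} with decay rate λ₁ ≈ 4.641.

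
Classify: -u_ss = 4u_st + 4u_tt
Rewriting in standard form: -u_ss - 4u_st - 4u_tt = 0. Parabolic (discriminant = 0).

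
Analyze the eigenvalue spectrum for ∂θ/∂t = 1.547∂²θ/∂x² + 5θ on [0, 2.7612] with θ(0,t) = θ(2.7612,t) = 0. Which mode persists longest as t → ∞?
Eigenvalues: λₙ = 1.547n²π²/2.7612² - 5.
First three modes:
  n=1: λ₁ = 1.547π²/2.7612² - 5 ≈ -2.997
  n=2: λ₂ = 6.188π²/2.7612² - 5 ≈ 3.01
  n=3: λ₃ = 13.923π²/2.7612² - 5 ≈ 13.023
Since 1.547π²/2.7612² ≈ 2.003 < 5, λ₁ < 0.
The n=1 mode grows fastest (−λₙ is largest for n=1) → dominates.
Asymptotic: θ ~ c₁ sin(πx/2.7612) e^{2.997t} (exponential growth at rate −λ₁ ≈ 2.997).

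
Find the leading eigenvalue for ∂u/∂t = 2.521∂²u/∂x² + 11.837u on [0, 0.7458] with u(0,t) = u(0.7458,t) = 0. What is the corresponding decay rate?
Eigenvalues: λₙ = 2.521n²π²/0.7458² - 11.837.
First three modes:
  n=1: λ₁ = 2.521π²/0.7458² - 11.837 ≈ 32.896
  n=2: λ₂ = 10.084π²/0.7458² - 11.837 ≈ 167.095
  n=3: λ₃ = 22.689π²/0.7458² - 11.837 ≈ 390.76
Since 2.521π²/0.7458² ≈ 44.733 > 11.837, all λₙ > 0.
The n=1 mode decays slowest → dominates as t → ∞.
Asymptotic: u ~ c₁ sin(πx/0.7458) e^{-λ₁t} with decay rate λ₁ ≈ 32.896.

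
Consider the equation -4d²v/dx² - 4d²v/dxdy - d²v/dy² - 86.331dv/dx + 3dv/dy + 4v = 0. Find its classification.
Parabolic. (A = -4, B = -4, C = -1 gives B² - 4AC = 0.)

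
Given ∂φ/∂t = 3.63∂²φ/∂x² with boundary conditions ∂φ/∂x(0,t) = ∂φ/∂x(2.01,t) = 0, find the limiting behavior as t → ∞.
φ → constant (steady state). Heat is conserved (no flux at boundaries); solution approaches the spatial average.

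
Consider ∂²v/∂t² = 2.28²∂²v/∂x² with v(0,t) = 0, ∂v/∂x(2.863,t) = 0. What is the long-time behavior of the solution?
As t → ∞, v oscillates (no decay). Energy is conserved; the solution oscillates indefinitely as standing waves.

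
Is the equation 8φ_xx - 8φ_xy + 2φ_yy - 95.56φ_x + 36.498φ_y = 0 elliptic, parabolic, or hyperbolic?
Computing B² - 4AC with A = 8, B = -8, C = 2: discriminant = 0 (zero). Answer: parabolic.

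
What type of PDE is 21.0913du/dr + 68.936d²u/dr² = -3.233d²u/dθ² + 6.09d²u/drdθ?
Rewriting in standard form: 68.936d²u/dr² - 6.09d²u/drdθ + 3.233d²u/dθ² + 21.0913du/dr = 0. With A = 68.936, B = -6.09, C = 3.233, the discriminant is -854.392252. This is an elliptic PDE.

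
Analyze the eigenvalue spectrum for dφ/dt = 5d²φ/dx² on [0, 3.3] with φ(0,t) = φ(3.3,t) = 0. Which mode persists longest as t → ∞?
Eigenvalues: λₙ = 5n²π²/3.3².
First three modes:
  n=1: λ₁ = 5π²/3.3² ≈ 4.531
  n=2: λ₂ = 20π²/3.3² ≈ 18.126 (4× faster decay)
  n=3: λ₃ = 45π²/3.3² ≈ 40.783 (9× faster decay)
As t → ∞, higher modes decay exponentially faster. The n=1 mode dominates: φ ~ c₁ sin(πx/3.3) e^{-λ₁t}.
Decay rate: λ₁ = 5π²/3.3² ≈ 4.531.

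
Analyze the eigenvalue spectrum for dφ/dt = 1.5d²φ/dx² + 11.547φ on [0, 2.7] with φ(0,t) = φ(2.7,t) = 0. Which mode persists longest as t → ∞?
Eigenvalues: λₙ = 1.5n²π²/2.7² - 11.547.
First three modes:
  n=1: λ₁ = 1.5π²/2.7² - 11.547 ≈ -9.516
  n=2: λ₂ = 6π²/2.7² - 11.547 ≈ -3.424
  n=3: λ₃ = 13.5π²/2.7² - 11.547 ≈ 6.73
Since 1.5π²/2.7² ≈ 2.031 < 11.547, λ₁ < 0.
The n=1 mode grows fastest (−λₙ is largest for n=1) → dominates.
Asymptotic: φ ~ c₁ sin(πx/2.7) e^{9.516t} (exponential growth at rate −λ₁ ≈ 9.516).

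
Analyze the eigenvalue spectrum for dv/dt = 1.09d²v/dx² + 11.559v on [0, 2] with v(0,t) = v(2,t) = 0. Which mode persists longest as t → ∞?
Eigenvalues: λₙ = 1.09n²π²/2² - 11.559.
First three modes:
  n=1: λ₁ = 1.09π²/2² - 11.559 ≈ -8.87
  n=2: λ₂ = 4.36π²/2² - 11.559 ≈ -0.801
  n=3: λ₃ = 9.81π²/2² - 11.559 ≈ 12.646
Since 1.09π²/2² ≈ 2.689 < 11.559, λ₁ < 0.
The n=1 mode grows fastest (−λₙ is largest for n=1) → dominates.
Asymptotic: v ~ c₁ sin(πx/2) e^{8.87t} (exponential growth at rate −λ₁ ≈ 8.87).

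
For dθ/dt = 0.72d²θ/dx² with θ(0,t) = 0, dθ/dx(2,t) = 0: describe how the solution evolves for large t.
θ → 0. Heat escapes through the Dirichlet boundary.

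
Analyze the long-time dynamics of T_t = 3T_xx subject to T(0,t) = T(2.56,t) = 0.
Long-time behavior: T → 0. Heat diffuses out through both boundaries.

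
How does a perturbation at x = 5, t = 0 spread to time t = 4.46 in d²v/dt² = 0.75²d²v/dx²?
Domain of influence: [1.655, 8.345]. Data at x = 5 spreads outward at speed 0.75.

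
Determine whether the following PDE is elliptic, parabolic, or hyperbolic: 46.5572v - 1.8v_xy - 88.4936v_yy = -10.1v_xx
Rewriting in standard form: 10.1v_xx - 1.8v_xy - 88.4936v_yy + 46.5572v = 0. Coefficients: A = 10.1, B = -1.8, C = -88.4936. B² - 4AC = 3578.38144, which is positive, so the equation is hyperbolic.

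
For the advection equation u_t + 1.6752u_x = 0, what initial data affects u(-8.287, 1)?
A single point: x = -9.9622. The characteristic through (-8.287, 1) is x - 1.6752t = const, so x = -8.287 - 1.6752·1 = -9.9622.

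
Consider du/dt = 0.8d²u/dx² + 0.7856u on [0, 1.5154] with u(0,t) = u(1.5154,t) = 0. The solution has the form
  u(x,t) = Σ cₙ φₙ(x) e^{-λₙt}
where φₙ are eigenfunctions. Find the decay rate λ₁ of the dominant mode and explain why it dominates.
Eigenvalues: λₙ = 0.8n²π²/1.5154² - 0.7856.
First three modes:
  n=1: λ₁ = 0.8π²/1.5154² - 0.7856 ≈ 2.653
  n=2: λ₂ = 3.2π²/1.5154² - 0.7856 ≈ 12.967
  n=3: λ₃ = 7.2π²/1.5154² - 0.7856 ≈ 30.158
Since 0.8π²/1.5154² ≈ 3.438 > 0.7856, all λₙ > 0.
The n=1 mode decays slowest → dominates as t → ∞.
Asymptotic: u ~ c₁ sin(πx/1.5154) e^{-λ₁t} with decay rate λ₁ ≈ 2.653.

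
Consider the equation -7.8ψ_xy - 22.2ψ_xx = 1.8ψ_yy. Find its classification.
Rewriting in standard form: -22.2ψ_xx - 7.8ψ_xy - 1.8ψ_yy = 0. Elliptic. (A = -22.2, B = -7.8, C = -1.8 gives B² - 4AC = -99.)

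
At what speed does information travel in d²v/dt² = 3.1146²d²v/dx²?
Speed = 3.1146. Information travels along characteristics x = x₀ ± 3.1146t.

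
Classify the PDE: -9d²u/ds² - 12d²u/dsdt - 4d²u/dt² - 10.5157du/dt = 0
A = -9, B = -12, C = -4. Discriminant B² - 4AC = 0. Since 0 = 0, parabolic.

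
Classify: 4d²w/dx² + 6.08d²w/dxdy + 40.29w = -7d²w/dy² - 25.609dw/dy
Rewriting in standard form: 4d²w/dx² + 6.08d²w/dxdy + 7d²w/dy² + 25.609dw/dy + 40.29w = 0. Elliptic (discriminant = -75.0336).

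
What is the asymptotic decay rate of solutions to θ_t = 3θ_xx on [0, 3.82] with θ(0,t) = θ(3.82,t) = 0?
Eigenvalues: λₙ = 3n²π²/3.82².
First three modes:
  n=1: λ₁ = 3π²/3.82² ≈ 2.029
  n=2: λ₂ = 12π²/3.82² ≈ 8.116 (4× faster decay)
  n=3: λ₃ = 27π²/3.82² ≈ 18.262 (9× faster decay)
As t → ∞, higher modes decay exponentially faster. The n=1 mode dominates: θ ~ c₁ sin(πx/3.82) e^{-λ₁t}.
Decay rate: λ₁ = 3π²/3.82² ≈ 2.029.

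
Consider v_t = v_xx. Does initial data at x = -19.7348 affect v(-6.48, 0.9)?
Yes, for any finite x. The heat equation has infinite propagation speed, so all initial data affects all points at any t > 0.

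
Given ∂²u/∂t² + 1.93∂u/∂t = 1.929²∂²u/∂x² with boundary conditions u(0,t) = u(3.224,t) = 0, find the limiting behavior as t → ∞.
u → 0. Damping (γ=1.93) dissipates energy; oscillations decay exponentially.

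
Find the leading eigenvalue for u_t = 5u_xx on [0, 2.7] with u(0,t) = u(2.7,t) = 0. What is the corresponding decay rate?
Eigenvalues: λₙ = 5n²π²/2.7².
First three modes:
  n=1: λ₁ = 5π²/2.7² ≈ 6.769
  n=2: λ₂ = 20π²/2.7² ≈ 27.077 (4× faster decay)
  n=3: λ₃ = 45π²/2.7² ≈ 60.923 (9× faster decay)
As t → ∞, higher modes decay exponentially faster. The n=1 mode dominates: u ~ c₁ sin(πx/2.7) e^{-λ₁t}.
Decay rate: λ₁ = 5π²/2.7² ≈ 6.769.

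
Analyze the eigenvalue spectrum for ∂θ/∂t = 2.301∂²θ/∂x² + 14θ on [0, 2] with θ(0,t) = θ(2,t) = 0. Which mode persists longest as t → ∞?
Eigenvalues: λₙ = 2.301n²π²/2² - 14.
First three modes:
  n=1: λ₁ = 2.301π²/2² - 14 ≈ -8.323
  n=2: λ₂ = 9.204π²/2² - 14 ≈ 8.71
  n=3: λ₃ = 20.709π²/2² - 14 ≈ 37.097
Since 2.301π²/2² ≈ 5.677 < 14, λ₁ < 0.
The n=1 mode grows fastest (−λₙ is largest for n=1) → dominates.
Asymptotic: θ ~ c₁ sin(πx/2) e^{8.323t} (exponential growth at rate −λ₁ ≈ 8.323).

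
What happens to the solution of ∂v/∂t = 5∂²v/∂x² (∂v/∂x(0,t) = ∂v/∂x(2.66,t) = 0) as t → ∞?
v → constant (steady state). Heat is conserved (no flux at boundaries); solution approaches the spatial average.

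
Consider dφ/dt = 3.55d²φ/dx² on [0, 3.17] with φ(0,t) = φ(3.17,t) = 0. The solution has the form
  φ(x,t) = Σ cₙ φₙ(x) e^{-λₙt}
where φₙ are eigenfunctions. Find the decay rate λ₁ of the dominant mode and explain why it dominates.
Eigenvalues: λₙ = 3.55n²π²/3.17².
First three modes:
  n=1: λ₁ = 3.55π²/3.17² ≈ 3.487
  n=2: λ₂ = 14.2π²/3.17² ≈ 13.947 (4× faster decay)
  n=3: λ₃ = 31.95π²/3.17² ≈ 31.38 (9× faster decay)
As t → ∞, higher modes decay exponentially faster. The n=1 mode dominates: φ ~ c₁ sin(πx/3.17) e^{-λ₁t}.
Decay rate: λ₁ = 3.55π²/3.17² ≈ 3.487.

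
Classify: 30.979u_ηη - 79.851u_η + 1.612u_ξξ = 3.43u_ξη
Rewriting in standard form: 1.612u_ξξ - 3.43u_ξη + 30.979u_ηη - 79.851u_η = 0. Elliptic (discriminant = -187.987692).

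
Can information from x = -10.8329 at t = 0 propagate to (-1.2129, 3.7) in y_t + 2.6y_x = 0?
Yes. The characteristic through (-1.2129, 3.7) passes through x = -10.8329.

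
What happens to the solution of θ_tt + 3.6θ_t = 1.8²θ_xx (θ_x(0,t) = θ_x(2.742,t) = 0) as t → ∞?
θ → constant (steady state). Damping (γ=3.6) dissipates the nonconstant modes; with Neumann BCs the spatial average obeys M''+γM'=0 and tends to a finite limit.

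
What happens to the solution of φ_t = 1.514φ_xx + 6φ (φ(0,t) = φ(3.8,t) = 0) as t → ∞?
φ grows unboundedly. Reaction dominates diffusion (r=6 > κπ²/L²≈1.03); solution grows exponentially.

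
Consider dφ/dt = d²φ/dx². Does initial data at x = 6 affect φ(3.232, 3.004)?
Yes, for any finite x. The heat equation has infinite propagation speed, so all initial data affects all points at any t > 0.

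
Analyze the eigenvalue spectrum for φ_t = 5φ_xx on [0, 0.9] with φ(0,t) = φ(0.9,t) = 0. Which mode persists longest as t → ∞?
Eigenvalues: λₙ = 5n²π²/0.9².
First three modes:
  n=1: λ₁ = 5π²/0.9² ≈ 60.923
  n=2: λ₂ = 20π²/0.9² ≈ 243.694 (4× faster decay)
  n=3: λ₃ = 45π²/0.9² ≈ 548.311 (9× faster decay)
As t → ∞, higher modes decay exponentially faster. The n=1 mode dominates: φ ~ c₁ sin(πx/0.9) e^{-λ₁t}.
Decay rate: λ₁ = 5π²/0.9² ≈ 60.923.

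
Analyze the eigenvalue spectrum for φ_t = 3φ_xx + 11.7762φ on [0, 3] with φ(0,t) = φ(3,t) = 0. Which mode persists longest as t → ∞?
Eigenvalues: λₙ = 3n²π²/3² - 11.7762.
First three modes:
  n=1: λ₁ = 3π²/3² - 11.7762 ≈ -8.486
  n=2: λ₂ = 12π²/3² - 11.7762 ≈ 1.383
  n=3: λ₃ = 27π²/3² - 11.7762 ≈ 17.833
Since 3π²/3² ≈ 3.29 < 11.7762, λ₁ < 0.
The n=1 mode grows fastest (−λₙ is largest for n=1) → dominates.
Asymptotic: φ ~ c₁ sin(πx/3) e^{8.486t} (exponential growth at rate −λ₁ ≈ 8.486).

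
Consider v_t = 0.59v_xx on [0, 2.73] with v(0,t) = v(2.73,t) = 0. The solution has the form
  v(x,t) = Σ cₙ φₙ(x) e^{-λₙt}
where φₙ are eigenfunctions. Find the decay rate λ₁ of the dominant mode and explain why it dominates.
Eigenvalues: λₙ = 0.59n²π²/2.73².
First three modes:
  n=1: λ₁ = 0.59π²/2.73² ≈ 0.781
  n=2: λ₂ = 2.36π²/2.73² ≈ 3.125 (4× faster decay)
  n=3: λ₃ = 5.31π²/2.73² ≈ 7.032 (9× faster decay)
As t → ∞, higher modes decay exponentially faster. The n=1 mode dominates: v ~ c₁ sin(πx/2.73) e^{-λ₁t}.
Decay rate: λ₁ = 0.59π²/2.73² ≈ 0.781.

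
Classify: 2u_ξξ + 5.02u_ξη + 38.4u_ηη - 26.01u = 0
Elliptic (discriminant = -281.9996).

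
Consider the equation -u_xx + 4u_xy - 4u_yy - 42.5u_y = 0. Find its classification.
Parabolic. (A = -1, B = 4, C = -4 gives B² - 4AC = 0.)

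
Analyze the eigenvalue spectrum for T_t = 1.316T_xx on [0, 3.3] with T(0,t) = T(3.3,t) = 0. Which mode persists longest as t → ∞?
Eigenvalues: λₙ = 1.316n²π²/3.3².
First three modes:
  n=1: λ₁ = 1.316π²/3.3² ≈ 1.193
  n=2: λ₂ = 5.264π²/3.3² ≈ 4.771 (4× faster decay)
  n=3: λ₃ = 11.844π²/3.3² ≈ 10.734 (9× faster decay)
As t → ∞, higher modes decay exponentially faster. The n=1 mode dominates: T ~ c₁ sin(πx/3.3) e^{-λ₁t}.
Decay rate: λ₁ = 1.316π²/3.3² ≈ 1.193.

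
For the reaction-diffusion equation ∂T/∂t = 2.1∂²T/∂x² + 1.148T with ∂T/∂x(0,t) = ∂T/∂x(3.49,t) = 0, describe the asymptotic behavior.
T grows unboundedly. With Neumann BCs the constant mode has diffusion eigenvalue 0, so any r > 0 makes it grow like e^(1.148t); solution grows exponentially.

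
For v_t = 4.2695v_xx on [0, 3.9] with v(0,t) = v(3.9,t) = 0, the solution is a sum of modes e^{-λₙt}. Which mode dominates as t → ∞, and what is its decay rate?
Eigenvalues: λₙ = 4.2695n²π²/3.9².
First three modes:
  n=1: λ₁ = 4.2695π²/3.9² ≈ 2.77
  n=2: λ₂ = 17.078π²/3.9² ≈ 11.082 (4× faster decay)
  n=3: λ₃ = 38.4255π²/3.9² ≈ 24.934 (9× faster decay)
As t → ∞, higher modes decay exponentially faster. The n=1 mode dominates: v ~ c₁ sin(πx/3.9) e^{-λ₁t}.
Decay rate: λ₁ = 4.2695π²/3.9² ≈ 2.77.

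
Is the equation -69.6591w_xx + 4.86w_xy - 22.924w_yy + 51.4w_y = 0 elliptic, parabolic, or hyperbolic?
Computing B² - 4AC with A = -69.6591, B = 4.86, C = -22.924: discriminant = -6363.8412336 (negative). Answer: elliptic.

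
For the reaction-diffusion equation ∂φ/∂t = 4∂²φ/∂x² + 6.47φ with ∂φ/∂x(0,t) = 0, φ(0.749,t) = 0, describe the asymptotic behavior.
φ → 0. Diffusion dominates reaction (r=6.47 < κπ²/(4L²)≈17.59); solution decays.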